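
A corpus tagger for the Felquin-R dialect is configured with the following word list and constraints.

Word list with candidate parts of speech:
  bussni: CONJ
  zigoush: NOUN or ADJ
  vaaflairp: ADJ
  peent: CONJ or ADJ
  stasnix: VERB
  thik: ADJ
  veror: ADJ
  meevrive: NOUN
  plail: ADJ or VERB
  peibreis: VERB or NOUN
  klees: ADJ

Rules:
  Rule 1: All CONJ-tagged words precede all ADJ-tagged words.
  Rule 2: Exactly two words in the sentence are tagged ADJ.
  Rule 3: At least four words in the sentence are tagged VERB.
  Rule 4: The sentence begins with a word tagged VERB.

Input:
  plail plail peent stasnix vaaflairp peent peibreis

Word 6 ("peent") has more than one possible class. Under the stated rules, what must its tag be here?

ADJ

Candidates per position — 1:plail {ADJ,VERB}; 2:plail {ADJ,VERB}; 3:peent {CONJ,ADJ}; 4:stasnix {VERB}; 5:vaaflairp {ADJ}; 6:peent {CONJ,ADJ}; 7:peibreis {VERB,NOUN}.
Position 1: tagging it ADJ would leave rule 3 unsatisfiable, so it must be VERB.
Position 2: tagging it ADJ would leave rule 3 unsatisfiable, so it must be VERB.
Position 6: tagging it CONJ would leave rule 1 unsatisfiable, so it must be ADJ.
Position 7: tagging it NOUN would leave rule 3 unsatisfiable, so it must be VERB.
Position 3: tagging it ADJ would leave rule 2 unsatisfiable, so it must be CONJ.
That leaves exactly one tagging: VERB VERB CONJ VERB ADJ ADJ VERB.
Rule-by-rule: rule 1 satisfied; rule 2 satisfied; rule 3 satisfied; rule 4 satisfied.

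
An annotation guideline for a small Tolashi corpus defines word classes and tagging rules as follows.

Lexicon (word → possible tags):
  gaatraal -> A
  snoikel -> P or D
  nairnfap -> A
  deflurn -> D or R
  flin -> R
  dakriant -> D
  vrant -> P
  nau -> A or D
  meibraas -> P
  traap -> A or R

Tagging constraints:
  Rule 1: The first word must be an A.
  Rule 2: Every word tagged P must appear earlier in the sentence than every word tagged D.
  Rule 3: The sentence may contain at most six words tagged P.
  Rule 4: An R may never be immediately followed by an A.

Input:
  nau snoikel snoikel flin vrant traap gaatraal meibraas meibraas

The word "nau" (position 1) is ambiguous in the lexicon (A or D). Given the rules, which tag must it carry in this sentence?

A

Candidates per position — 1:nau {A,D}; 2:snoikel {P,D}; 3:snoikel {P,D}; 4:flin {R}; 5:vrant {P}; 6:traap {A,R}; 7:gaatraal {A}; 8:meibraas {P}; 9:meibraas {P}.
If word 1 were D, no tagging could satisfy rule 1; so word 1 is A.
If word 2 were D, no tagging could satisfy rule 2; so word 2 is P.
If word 3 were D, no tagging could satisfy rule 2; so word 3 is P.
If word 6 were R, no tagging could satisfy rule 4; so word 6 is A.
The only consistent sequence is: A P P R P A A P P.
Checking: rule 1 satisfied; rule 2 satisfied; rule 3 satisfied; rule 4 satisfied.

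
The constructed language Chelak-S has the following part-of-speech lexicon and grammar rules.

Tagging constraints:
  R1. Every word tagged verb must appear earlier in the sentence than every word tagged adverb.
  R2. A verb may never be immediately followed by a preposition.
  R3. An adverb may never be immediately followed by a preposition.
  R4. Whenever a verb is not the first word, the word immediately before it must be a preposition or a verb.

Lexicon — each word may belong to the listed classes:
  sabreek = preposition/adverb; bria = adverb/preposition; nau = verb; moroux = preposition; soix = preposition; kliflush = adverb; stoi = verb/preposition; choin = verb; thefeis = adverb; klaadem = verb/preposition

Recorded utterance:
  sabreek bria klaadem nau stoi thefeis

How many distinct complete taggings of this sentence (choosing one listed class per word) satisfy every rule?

Candidates per position — 1:sabreek {preposition,adverb}; 2:bria {adverb,preposition}; 3:klaadem {verb,preposition}; 4:nau {verb}; 5:stoi {verb,preposition}; 6:thefeis {adverb}.
There are 16 candidate sequences in total.
The sequences that satisfy every rule: preposition preposition verb verb verb adverb; preposition preposition preposition verb verb adverb.
Count = 2.

2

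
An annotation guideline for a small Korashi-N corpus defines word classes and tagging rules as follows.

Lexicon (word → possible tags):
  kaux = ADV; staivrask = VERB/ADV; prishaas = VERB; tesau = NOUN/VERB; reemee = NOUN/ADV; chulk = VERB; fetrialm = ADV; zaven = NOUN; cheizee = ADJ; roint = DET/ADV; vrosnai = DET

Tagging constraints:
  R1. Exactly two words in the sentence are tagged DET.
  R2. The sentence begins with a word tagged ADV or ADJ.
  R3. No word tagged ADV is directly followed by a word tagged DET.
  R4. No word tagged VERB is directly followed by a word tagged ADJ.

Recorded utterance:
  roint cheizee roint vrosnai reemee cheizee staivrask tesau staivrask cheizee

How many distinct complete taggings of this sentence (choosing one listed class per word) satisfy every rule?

Candidates per position — 1:roint {DET,ADV}; 2:cheizee {ADJ}; 3:roint {DET,ADV}; 4:vrosnai {DET}; 5:reemee {NOUN,ADV}; 6:cheizee {ADJ}; 7:staivrask {VERB,ADV}; 8:tesau {NOUN,VERB}; 9:staivrask {VERB,ADV}; 10:cheizee {ADJ}.
There are 64 candidate sequences in total.
Checking each against the rules leaves 8 sequences.
Count = 8.

8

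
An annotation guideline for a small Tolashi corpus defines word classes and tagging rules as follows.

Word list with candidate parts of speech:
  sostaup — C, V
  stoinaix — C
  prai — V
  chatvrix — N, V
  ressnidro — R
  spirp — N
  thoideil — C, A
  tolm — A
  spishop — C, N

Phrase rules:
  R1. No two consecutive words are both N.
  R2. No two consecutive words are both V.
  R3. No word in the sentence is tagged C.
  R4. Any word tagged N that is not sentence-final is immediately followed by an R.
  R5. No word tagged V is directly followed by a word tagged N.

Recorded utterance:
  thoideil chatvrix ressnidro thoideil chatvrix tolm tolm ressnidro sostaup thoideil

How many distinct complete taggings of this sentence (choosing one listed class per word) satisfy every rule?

2

Candidates per position — 1:thoideil {C,A}; 2:chatvrix {N,V}; 3:ressnidro {R}; 4:thoideil {C,A}; 5:chatvrix {N,V}; 6:tolm {A}; 7:tolm {A}; 8:ressnidro {R}; 9:sostaup {C,V}; 10:thoideil {C,A}.
There are 64 candidate sequences in total.
The sequences that satisfy every rule: A N R A V A A R V A; A V R A V A A R V A.
Count = 2.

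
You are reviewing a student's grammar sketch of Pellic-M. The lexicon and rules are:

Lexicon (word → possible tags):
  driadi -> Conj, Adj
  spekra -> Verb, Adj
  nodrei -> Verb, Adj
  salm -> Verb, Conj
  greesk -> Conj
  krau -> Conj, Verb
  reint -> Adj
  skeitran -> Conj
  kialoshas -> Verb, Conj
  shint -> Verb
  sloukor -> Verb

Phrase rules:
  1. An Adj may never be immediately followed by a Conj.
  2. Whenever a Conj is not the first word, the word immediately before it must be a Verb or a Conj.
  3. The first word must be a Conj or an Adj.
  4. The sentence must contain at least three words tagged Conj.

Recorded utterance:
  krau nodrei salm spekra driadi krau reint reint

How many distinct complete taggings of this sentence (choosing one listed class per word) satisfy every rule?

Candidates per position — 1:krau {Conj,Verb}; 2:nodrei {Verb,Adj}; 3:salm {Verb,Conj}; 4:spekra {Verb,Adj}; 5:driadi {Conj,Adj}; 6:krau {Conj,Verb}; 7:reint {Adj}; 8:reint {Adj}.
There are 64 candidate sequences in total.
The sequences that satisfy every rule: Conj Verb Verb Verb Conj Conj Adj Adj; Conj Verb Conj Verb Conj Conj Adj Adj; Conj Verb Conj Verb Conj Verb Adj Adj; Conj Adj Verb Verb Conj Conj Adj Adj.
Count = 4.

4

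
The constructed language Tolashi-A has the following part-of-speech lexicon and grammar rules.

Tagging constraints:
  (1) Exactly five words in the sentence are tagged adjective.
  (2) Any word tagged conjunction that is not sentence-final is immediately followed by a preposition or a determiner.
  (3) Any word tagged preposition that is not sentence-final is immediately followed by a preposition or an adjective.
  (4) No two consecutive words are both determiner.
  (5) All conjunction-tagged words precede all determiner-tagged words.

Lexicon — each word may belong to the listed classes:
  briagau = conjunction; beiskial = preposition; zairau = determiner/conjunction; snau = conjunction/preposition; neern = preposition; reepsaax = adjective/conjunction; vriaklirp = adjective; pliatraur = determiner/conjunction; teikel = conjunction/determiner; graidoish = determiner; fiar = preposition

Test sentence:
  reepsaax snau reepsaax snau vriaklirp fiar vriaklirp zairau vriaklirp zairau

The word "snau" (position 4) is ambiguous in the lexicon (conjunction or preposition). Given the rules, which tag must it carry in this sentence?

preposition

Candidates per position — 1:reepsaax {adjective,conjunction}; 2:snau {conjunction,preposition}; 3:reepsaax {adjective,conjunction}; 4:snau {conjunction,preposition}; 5:vriaklirp {adjective}; 6:fiar {preposition}; 7:vriaklirp {adjective}; 8:zairau {determiner,conjunction}; 9:vriaklirp {adjective}; 10:zairau {determiner,conjunction}.
Position 1: tagging it conjunction would leave rule 1 unsatisfiable, so it must be adjective.
Position 2: tagging it conjunction would leave rule 2 unsatisfiable, so it must be preposition.
Position 3: tagging it conjunction would leave rule 1 unsatisfiable, so it must be adjective.
Position 4: tagging it conjunction would leave rule 2 unsatisfiable, so it must be preposition.
Position 8: tagging it conjunction would leave rule 2 unsatisfiable, so it must be determiner.
Position 10: tagging it conjunction would leave rule 5 unsatisfiable, so it must be determiner.
The unique satisfying tagging is: adjective preposition adjective preposition adjective preposition adjective determiner adjective determiner.
Checking: rule 1 satisfied; rule 2 satisfied; rule 3 satisfied; rule 4 satisfied; rule 5 satisfied.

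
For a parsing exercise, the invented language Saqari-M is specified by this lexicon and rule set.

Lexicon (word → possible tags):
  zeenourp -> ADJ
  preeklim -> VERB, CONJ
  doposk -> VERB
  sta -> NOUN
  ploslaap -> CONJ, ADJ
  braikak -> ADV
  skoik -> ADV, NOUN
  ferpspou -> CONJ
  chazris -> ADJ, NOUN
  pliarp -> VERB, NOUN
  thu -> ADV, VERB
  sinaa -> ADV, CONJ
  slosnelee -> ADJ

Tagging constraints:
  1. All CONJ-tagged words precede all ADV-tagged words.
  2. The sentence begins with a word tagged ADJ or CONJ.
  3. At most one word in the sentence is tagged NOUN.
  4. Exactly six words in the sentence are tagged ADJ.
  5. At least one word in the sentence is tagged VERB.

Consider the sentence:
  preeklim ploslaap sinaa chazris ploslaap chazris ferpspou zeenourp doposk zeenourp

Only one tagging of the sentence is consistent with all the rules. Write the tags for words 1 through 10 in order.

Candidates per position — 1:preeklim {VERB,CONJ}; 2:ploslaap {CONJ,ADJ}; 3:sinaa {ADV,CONJ}; 4:chazris {ADJ,NOUN}; 5:ploslaap {CONJ,ADJ}; 6:chazris {ADJ,NOUN}; 7:ferpspou {CONJ}; 8:zeenourp {ADJ}; 9:doposk {VERB}; 10:zeenourp {ADJ}.
Position 1: VERB is ruled out by rule 2; that leaves CONJ.
Position 2: CONJ is ruled out by rule 4; that leaves ADJ.
Position 3: ADV is ruled out by rule 1; that leaves CONJ.
Position 4: NOUN is ruled out by rule 4; that leaves ADJ.
Position 5: CONJ is ruled out by rule 4; that leaves ADJ.
Position 6: NOUN is ruled out by rule 4; that leaves ADJ.
The only consistent sequence is: CONJ ADJ CONJ ADJ ADJ ADJ CONJ ADJ VERB ADJ.
Verifying each rule — rule 1 ✓; rule 2 ✓; rule 3 ✓; rule 4 ✓; rule 5 ✓.

CONJ ADJ CONJ ADJ ADJ ADJ CONJ ADJ VERB ADJ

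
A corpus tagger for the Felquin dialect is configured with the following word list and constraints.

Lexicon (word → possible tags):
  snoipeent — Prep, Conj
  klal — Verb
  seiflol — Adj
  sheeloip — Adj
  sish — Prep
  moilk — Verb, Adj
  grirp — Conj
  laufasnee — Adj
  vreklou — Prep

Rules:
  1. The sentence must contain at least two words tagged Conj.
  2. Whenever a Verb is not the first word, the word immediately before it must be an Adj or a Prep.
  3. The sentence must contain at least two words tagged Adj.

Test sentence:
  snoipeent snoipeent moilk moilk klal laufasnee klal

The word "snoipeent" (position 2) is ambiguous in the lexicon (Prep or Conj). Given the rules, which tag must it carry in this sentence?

Candidates per position — 1:snoipeent {Prep,Conj}; 2:snoipeent {Prep,Conj}; 3:moilk {Verb,Adj}; 4:moilk {Verb,Adj}; 5:klal {Verb}; 6:laufasnee {Adj}; 7:klal {Verb}.
At position 1, choosing Prep makes rule 1 impossible to satisfy; hence Conj.
At position 2, choosing Prep makes rule 1 impossible to satisfy; hence Conj.
At position 3, choosing Verb makes rule 2 impossible to satisfy; hence Adj.
At position 4, choosing Verb makes rule 2 impossible to satisfy; hence Adj.
That leaves exactly one tagging: Conj Conj Adj Adj Verb Adj Verb.
Verifying each rule — rule 1 ok; rule 2 ok; rule 3 ok.

Conj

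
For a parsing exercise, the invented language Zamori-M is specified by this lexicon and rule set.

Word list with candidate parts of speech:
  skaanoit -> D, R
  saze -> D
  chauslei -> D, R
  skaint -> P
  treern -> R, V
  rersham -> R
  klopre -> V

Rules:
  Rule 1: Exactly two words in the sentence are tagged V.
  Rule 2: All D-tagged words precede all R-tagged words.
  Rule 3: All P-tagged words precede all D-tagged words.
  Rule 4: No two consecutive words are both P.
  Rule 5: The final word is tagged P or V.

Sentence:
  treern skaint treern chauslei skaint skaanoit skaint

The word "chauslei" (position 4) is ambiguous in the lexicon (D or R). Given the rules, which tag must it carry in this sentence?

Candidates per position — 1:treern {R,V}; 2:skaint {P}; 3:treern {R,V}; 4:chauslei {D,R}; 5:skaint {P}; 6:skaanoit {D,R}; 7:skaint {P}.
Position 1: R is ruled out by rule 1; that leaves V.
Position 3: R is ruled out by rule 1; that leaves V.
Position 4: D is ruled out by rule 3; that leaves R.
Position 6: D is ruled out by rule 2; that leaves R.
That leaves exactly one tagging: V P V R P R P.
Rule-by-rule: rule 1 ok; rule 2 ok; rule 3 ok; rule 4 ok; rule 5 ok.

R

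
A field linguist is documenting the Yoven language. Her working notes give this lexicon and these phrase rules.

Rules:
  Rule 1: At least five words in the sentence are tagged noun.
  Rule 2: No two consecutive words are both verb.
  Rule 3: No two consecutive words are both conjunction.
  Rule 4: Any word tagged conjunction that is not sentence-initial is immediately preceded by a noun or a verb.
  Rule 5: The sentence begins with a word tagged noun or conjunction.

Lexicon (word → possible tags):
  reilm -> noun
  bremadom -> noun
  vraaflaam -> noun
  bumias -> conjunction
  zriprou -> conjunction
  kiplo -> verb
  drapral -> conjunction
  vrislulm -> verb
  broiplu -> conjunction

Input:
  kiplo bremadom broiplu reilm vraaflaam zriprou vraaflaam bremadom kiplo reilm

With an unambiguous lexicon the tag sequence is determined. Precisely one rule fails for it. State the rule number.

5

Fixed tagging: verb noun conjunction noun noun conjunction noun noun verb noun.
Applying the rules: R1 ✓, R2 ✓, R3 ✓, R4 ✓, R5 ✗.
Only rule 5 fails.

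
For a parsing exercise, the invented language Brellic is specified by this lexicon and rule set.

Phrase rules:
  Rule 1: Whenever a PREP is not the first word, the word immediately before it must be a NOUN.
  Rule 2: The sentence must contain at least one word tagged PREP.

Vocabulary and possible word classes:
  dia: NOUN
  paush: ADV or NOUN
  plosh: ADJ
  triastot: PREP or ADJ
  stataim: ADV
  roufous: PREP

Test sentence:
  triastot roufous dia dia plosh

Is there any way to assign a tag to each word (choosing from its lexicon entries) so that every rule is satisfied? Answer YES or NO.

Candidates per position — 1:triastot {PREP,ADJ}; 2:roufous {PREP}; 3:dia {NOUN}; 4:dia {NOUN}; 5:plosh {ADJ}.
Rule 1 cannot be satisfied by any choice of tags from the lexicon.
So there is no consistent tagging.

NO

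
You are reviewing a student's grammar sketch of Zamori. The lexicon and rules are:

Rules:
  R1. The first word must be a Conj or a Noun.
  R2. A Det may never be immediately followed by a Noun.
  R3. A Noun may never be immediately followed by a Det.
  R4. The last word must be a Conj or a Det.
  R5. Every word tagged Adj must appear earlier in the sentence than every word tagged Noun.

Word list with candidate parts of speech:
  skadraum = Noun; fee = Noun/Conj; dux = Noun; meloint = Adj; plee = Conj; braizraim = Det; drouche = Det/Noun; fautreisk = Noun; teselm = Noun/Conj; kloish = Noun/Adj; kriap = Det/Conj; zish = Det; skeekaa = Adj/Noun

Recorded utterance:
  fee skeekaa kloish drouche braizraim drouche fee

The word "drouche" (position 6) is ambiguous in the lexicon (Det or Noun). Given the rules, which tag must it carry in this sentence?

Det

Candidates per position — 1:fee {Noun,Conj}; 2:skeekaa {Adj,Noun}; 3:kloish {Noun,Adj}; 4:drouche {Det,Noun}; 5:braizraim {Det}; 6:drouche {Det,Noun}; 7:fee {Noun,Conj}.
Position 3: Noun is ruled out by rule 3; that leaves Adj.
Position 4: Noun is ruled out by rule 3; that leaves Det.
Position 6: Noun is ruled out by rule 2; that leaves Det.
Position 7: Noun is ruled out by rule 2; that leaves Conj.
Position 1: Noun is ruled out by rule 5; that leaves Conj.
Position 2: Noun is ruled out by rule 5; that leaves Adj.
The unique satisfying tagging is: Conj Adj Adj Det Det Det Conj.
Checking: rule 1 ✓; rule 2 ✓; rule 3 ✓; rule 4 ✓; rule 5 ✓.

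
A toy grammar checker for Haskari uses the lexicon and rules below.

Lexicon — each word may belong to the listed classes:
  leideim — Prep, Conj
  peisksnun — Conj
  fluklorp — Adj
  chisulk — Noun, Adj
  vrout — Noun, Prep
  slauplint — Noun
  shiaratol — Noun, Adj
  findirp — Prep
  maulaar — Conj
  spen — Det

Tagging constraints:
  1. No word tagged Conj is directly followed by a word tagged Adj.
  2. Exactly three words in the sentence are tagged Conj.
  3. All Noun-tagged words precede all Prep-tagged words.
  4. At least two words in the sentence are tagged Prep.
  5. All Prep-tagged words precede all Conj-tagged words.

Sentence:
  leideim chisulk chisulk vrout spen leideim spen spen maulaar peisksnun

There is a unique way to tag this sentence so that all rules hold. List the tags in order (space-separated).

Prep Adj Adj Prep Det Conj Det Det Conj Conj

Candidates per position — 1:leideim {Prep,Conj}; 2:chisulk {Noun,Adj}; 3:chisulk {Noun,Adj}; 4:vrout {Noun,Prep}; 5:spen {Det}; 6:leideim {Prep,Conj}; 7:spen {Det}; 8:spen {Det}; 9:maulaar {Conj}; 10:peisksnun {Conj}.
The remaining ambiguous positions (1, 2, 3, 4, 6) are resolved jointly — only one combination satisfies every rule.
The only consistent sequence is: Prep Adj Adj Prep Det Conj Det Det Conj Conj.
Verifying each rule — rule 1 satisfied; rule 2 satisfied; rule 3 satisfied; rule 4 satisfied; rule 5 satisfied.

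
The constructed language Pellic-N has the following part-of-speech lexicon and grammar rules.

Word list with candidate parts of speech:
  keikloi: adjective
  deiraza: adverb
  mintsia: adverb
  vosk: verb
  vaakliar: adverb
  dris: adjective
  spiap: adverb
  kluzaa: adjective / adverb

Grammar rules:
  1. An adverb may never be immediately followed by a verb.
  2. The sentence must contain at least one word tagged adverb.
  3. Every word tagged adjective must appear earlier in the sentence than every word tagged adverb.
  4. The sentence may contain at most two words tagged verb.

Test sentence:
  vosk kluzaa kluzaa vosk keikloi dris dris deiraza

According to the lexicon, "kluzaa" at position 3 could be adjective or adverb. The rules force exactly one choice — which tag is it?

Candidates per position — 1:vosk {verb}; 2:kluzaa {adjective,adverb}; 3:kluzaa {adjective,adverb}; 4:vosk {verb}; 5:keikloi {adjective}; 6:dris {adjective}; 7:dris {adjective}; 8:deiraza {adverb}.
Position 2: adverb is ruled out by rule 3; that leaves adjective.
Position 3: adverb is ruled out by rule 1; that leaves adjective.
The unique satisfying tagging is: verb adjective adjective verb adjective adjective adjective adverb.
Checking: rule 1 holds; rule 2 holds; rule 3 holds; rule 4 holds.

adjective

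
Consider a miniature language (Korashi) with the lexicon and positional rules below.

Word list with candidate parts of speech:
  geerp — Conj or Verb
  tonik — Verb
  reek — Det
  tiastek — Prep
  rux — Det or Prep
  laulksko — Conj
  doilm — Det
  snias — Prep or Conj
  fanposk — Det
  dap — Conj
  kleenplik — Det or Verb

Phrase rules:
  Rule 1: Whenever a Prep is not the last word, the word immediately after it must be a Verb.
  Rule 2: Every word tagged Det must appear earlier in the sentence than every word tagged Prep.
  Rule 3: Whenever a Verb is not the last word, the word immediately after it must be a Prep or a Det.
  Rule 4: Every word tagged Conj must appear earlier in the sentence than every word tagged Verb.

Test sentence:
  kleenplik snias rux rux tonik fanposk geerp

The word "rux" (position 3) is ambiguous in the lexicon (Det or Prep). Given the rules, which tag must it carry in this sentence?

Det

Candidates per position — 1:kleenplik {Det,Verb}; 2:snias {Prep,Conj}; 3:rux {Det,Prep}; 4:rux {Det,Prep}; 5:tonik {Verb}; 6:fanposk {Det}; 7:geerp {Conj,Verb}.
Word 2 cannot be Prep — rule 1 would then fail for every completion. It is Conj.
Word 3 cannot be Prep — rule 1 would then fail for every completion. It is Det.
Word 4 cannot be Prep — rule 2 would then fail for every completion. It is Det.
Word 7 cannot be Conj — rule 4 would then fail for every completion. It is Verb.
Word 1 cannot be Verb — rule 3 would then fail for every completion. It is Det.
So the tagging must be: Det Conj Det Det Verb Det Verb.
Rule-by-rule: rule 1 satisfied; rule 2 satisfied; rule 3 satisfied; rule 4 satisfied.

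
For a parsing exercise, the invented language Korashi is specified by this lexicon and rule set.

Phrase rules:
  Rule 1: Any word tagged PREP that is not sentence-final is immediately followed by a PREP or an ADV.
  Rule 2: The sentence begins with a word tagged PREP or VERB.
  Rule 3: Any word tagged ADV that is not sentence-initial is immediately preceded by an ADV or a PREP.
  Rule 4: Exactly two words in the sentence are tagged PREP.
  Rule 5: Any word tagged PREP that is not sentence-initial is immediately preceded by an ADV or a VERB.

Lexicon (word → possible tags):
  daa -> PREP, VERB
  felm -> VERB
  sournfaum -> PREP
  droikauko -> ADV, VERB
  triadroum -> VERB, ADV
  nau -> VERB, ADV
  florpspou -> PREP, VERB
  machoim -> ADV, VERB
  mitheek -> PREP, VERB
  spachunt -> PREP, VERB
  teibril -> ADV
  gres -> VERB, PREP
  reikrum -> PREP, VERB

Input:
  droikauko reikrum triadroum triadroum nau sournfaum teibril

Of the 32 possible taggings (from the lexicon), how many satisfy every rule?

Candidates per position — 1:droikauko {ADV,VERB}; 2:reikrum {PREP,VERB}; 3:triadroum {VERB,ADV}; 4:triadroum {VERB,ADV}; 5:nau {VERB,ADV}; 6:sournfaum {PREP}; 7:teibril {ADV}.
There are 32 candidate sequences in total.
The sequences that satisfy every rule: VERB PREP ADV VERB VERB PREP ADV; VERB PREP ADV ADV VERB PREP ADV; VERB PREP ADV ADV ADV PREP ADV.
Count = 3.

3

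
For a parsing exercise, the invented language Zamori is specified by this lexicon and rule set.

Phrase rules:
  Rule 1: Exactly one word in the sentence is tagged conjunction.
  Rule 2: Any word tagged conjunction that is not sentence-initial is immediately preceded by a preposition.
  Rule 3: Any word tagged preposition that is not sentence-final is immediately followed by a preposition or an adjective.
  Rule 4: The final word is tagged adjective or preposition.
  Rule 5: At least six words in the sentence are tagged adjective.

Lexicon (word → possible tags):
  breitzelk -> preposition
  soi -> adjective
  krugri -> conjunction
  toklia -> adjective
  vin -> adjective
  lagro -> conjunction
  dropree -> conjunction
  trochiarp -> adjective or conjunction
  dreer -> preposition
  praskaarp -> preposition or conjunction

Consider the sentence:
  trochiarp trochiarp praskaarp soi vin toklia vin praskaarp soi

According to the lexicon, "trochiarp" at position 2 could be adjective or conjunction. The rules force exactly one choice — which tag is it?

Candidates per position — 1:trochiarp {adjective,conjunction}; 2:trochiarp {adjective,conjunction}; 3:praskaarp {preposition,conjunction}; 4:soi {adjective}; 5:vin {adjective}; 6:toklia {adjective}; 7:vin {adjective}; 8:praskaarp {preposition,conjunction}; 9:soi {adjective}.
If word 2 were conjunction, no tagging could satisfy rule 2; so word 2 is adjective.
If word 3 were conjunction, no tagging could satisfy rule 2; so word 3 is preposition.
If word 8 were conjunction, no tagging could satisfy rule 2; so word 8 is preposition.
If word 1 were adjective, no tagging could satisfy rule 1; so word 1 is conjunction.
The unique satisfying tagging is: conjunction adjective preposition adjective adjective adjective adjective preposition adjective.
Verifying each rule — rule 1 satisfied; rule 2 satisfied; rule 3 satisfied; rule 4 satisfied; rule 5 satisfied.

adjective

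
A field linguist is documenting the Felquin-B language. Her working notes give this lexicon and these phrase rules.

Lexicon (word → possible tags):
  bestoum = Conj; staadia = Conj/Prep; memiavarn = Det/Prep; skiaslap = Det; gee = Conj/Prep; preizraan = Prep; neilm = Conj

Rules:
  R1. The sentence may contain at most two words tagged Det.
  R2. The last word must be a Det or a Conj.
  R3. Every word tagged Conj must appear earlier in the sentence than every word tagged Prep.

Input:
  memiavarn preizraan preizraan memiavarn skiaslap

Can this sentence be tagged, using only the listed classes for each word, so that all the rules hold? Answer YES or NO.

YES

Candidates per position — 1:memiavarn {Det,Prep}; 2:preizraan {Prep}; 3:preizraan {Prep}; 4:memiavarn {Det,Prep}; 5:skiaslap {Det}.
One satisfying assignment: Det Prep Prep Prep Det.
Check: rule 1 satisfied; rule 2 satisfied; rule 3 satisfied.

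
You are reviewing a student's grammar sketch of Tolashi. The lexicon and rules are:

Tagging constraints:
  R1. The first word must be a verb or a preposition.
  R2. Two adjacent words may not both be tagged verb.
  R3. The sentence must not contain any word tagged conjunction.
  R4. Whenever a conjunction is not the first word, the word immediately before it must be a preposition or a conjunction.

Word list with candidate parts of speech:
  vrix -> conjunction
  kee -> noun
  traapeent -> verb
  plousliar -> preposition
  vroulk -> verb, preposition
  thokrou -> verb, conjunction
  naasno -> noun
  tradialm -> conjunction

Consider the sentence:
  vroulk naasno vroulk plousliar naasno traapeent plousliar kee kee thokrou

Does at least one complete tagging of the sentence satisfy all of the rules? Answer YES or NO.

Candidates per position — 1:vroulk {verb,preposition}; 2:naasno {noun}; 3:vroulk {verb,preposition}; 4:plousliar {preposition}; 5:naasno {noun}; 6:traapeent {verb}; 7:plousliar {preposition}; 8:kee {noun}; 9:kee {noun}; 10:thokrou {verb,conjunction}.
One satisfying assignment: verb noun preposition preposition noun verb preposition noun noun verb.
Check: rule 1 satisfied; rule 2 satisfied; rule 3 satisfied; rule 4 satisfied.

YES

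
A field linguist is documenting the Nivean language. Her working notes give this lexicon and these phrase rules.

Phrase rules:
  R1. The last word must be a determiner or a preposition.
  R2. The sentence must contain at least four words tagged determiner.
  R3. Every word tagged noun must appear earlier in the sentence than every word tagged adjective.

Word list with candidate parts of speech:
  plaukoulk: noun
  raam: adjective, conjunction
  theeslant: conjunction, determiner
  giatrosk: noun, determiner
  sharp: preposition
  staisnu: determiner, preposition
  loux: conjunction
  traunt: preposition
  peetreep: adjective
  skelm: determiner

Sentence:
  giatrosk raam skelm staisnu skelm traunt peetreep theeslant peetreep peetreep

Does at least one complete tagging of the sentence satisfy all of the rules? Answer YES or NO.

Candidates per position — 1:giatrosk {noun,determiner}; 2:raam {adjective,conjunction}; 3:skelm {determiner}; 4:staisnu {determiner,preposition}; 5:skelm {determiner}; 6:traunt {preposition}; 7:peetreep {adjective}; 8:theeslant {conjunction,determiner}; 9:peetreep {adjective}; 10:peetreep {adjective}.
Rule 1 cannot be satisfied by any choice of tags from the lexicon.
So there is no consistent tagging.

NO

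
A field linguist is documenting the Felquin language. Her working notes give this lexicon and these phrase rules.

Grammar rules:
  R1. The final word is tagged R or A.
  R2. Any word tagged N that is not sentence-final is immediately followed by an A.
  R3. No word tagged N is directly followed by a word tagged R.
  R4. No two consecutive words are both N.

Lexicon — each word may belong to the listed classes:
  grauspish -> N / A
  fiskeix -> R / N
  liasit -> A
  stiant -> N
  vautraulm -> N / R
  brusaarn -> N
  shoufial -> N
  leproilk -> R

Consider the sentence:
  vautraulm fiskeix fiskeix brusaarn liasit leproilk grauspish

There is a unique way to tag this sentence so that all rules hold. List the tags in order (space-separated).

R R R N A R A

Candidates per position — 1:vautraulm {N,R}; 2:fiskeix {R,N}; 3:fiskeix {R,N}; 4:brusaarn {N}; 5:liasit {A}; 6:leproilk {R}; 7:grauspish {N,A}.
Position 1: tagging it N would leave rule 2 unsatisfiable, so it must be R.
Position 2: tagging it N would leave rule 2 unsatisfiable, so it must be R.
Position 3: tagging it N would leave rule 2 unsatisfiable, so it must be R.
Position 7: tagging it N would leave rule 1 unsatisfiable, so it must be A.
The only consistent sequence is: R R R N A R A.
Check: rule 1 holds; rule 2 holds; rule 3 holds; rule 4 holds.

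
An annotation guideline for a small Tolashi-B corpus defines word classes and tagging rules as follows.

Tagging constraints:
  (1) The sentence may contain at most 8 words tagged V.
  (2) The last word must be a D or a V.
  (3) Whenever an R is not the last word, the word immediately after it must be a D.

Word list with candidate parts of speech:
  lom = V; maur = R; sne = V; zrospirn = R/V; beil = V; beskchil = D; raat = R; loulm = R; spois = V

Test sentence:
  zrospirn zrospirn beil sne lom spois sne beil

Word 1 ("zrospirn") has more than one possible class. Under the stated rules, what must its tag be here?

Candidates per position — 1:zrospirn {R,V}; 2:zrospirn {R,V}; 3:beil {V}; 4:sne {V}; 5:lom {V}; 6:spois {V}; 7:sne {V}; 8:beil {V}.
Word 1 cannot be R — rule 3 would then fail for every completion. It is V.
Word 2 cannot be R — rule 3 would then fail for every completion. It is V.
The unique satisfying tagging is: V V V V V V V V.
Checking: rule 1 satisfied; rule 2 satisfied; rule 3 satisfied.

V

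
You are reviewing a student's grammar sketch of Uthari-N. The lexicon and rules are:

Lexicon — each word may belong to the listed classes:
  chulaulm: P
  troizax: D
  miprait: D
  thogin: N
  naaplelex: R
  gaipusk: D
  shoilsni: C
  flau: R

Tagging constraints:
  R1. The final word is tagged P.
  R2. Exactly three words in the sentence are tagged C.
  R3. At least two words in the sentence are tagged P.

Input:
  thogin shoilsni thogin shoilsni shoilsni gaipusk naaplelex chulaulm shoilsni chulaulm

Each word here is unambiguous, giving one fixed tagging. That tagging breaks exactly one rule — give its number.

2

Fixed tagging: N C N C C D R P C P.
Checking each rule: R1 holds, R2 violated, R3 holds.
Only rule 2 fails.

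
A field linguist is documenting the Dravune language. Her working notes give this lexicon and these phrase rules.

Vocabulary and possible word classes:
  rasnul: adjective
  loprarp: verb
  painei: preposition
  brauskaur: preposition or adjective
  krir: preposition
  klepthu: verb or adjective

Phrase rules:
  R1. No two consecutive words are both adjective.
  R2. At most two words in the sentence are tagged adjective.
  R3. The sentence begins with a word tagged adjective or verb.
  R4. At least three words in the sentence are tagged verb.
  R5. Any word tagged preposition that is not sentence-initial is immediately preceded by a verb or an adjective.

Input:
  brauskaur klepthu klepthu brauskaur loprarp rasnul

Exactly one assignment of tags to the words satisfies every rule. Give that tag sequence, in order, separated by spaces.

adjective verb verb preposition verb adjective

Candidates per position — 1:brauskaur {preposition,adjective}; 2:klepthu {verb,adjective}; 3:klepthu {verb,adjective}; 4:brauskaur {preposition,adjective}; 5:loprarp {verb}; 6:rasnul {adjective}.
Position 1: tagging it preposition would leave rule 3 unsatisfiable, so it must be adjective.
Position 2: tagging it adjective would leave rule 1 unsatisfiable, so it must be verb.
Position 3: tagging it adjective would leave rule 2 unsatisfiable, so it must be verb.
Position 4: tagging it adjective would leave rule 2 unsatisfiable, so it must be preposition.
So the tagging must be: adjective verb verb preposition verb adjective.
Checking: rule 1 holds; rule 2 holds; rule 3 holds; rule 4 holds; rule 5 holds.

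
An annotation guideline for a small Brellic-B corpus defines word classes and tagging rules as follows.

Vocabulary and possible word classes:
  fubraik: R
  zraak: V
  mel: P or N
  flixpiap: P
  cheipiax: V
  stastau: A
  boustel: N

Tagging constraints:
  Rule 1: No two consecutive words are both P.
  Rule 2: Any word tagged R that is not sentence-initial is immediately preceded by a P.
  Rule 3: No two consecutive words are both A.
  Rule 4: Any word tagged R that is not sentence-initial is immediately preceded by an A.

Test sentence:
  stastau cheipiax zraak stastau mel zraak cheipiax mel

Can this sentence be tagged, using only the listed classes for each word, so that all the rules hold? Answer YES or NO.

Candidates per position — 1:stastau {A}; 2:cheipiax {V}; 3:zraak {V}; 4:stastau {A}; 5:mel {P,N}; 6:zraak {V}; 7:cheipiax {V}; 8:mel {P,N}.
One satisfying assignment: A V V A P V V N.
Check: rule 1 satisfied; rule 2 satisfied; rule 3 satisfied; rule 4 satisfied.

YES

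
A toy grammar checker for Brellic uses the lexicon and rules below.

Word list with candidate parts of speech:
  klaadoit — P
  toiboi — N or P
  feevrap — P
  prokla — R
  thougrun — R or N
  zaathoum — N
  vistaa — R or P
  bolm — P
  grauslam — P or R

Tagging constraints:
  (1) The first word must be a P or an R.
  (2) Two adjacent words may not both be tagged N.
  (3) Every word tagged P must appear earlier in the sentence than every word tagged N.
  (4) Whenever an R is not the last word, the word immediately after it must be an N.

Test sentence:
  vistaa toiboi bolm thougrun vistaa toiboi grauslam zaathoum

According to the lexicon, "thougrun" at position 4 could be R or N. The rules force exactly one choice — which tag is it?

Candidates per position — 1:vistaa {R,P}; 2:toiboi {N,P}; 3:bolm {P}; 4:thougrun {R,N}; 5:vistaa {R,P}; 6:toiboi {N,P}; 7:grauslam {P,R}; 8:zaathoum {N}.
Position 2: tagging it N would leave rule 3 unsatisfiable, so it must be P.
Position 4: tagging it R would leave rule 4 unsatisfiable, so it must be N.
Position 5: tagging it P would leave rule 3 unsatisfiable, so it must be R.
Position 6: tagging it P would leave rule 3 unsatisfiable, so it must be N.
Position 7: tagging it P would leave rule 3 unsatisfiable, so it must be R.
Position 1: tagging it R would leave rule 4 unsatisfiable, so it must be P.
The only consistent sequence is: P P P N R N R N.
Rule-by-rule: rule 1 ok; rule 2 ok; rule 3 ok; rule 4 ok.

N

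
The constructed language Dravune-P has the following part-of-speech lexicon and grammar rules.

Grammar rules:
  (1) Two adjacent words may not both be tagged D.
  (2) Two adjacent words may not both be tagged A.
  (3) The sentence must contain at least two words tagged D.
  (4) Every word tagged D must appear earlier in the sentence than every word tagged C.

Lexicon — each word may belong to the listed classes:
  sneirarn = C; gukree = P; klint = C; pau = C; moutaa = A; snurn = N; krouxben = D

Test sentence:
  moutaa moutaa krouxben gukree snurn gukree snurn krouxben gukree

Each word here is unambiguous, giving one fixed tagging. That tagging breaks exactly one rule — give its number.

2

Fixed tagging: A A D P N P N D P.
Applying the rules: R1 ✓, R2 ✗, R3 ✓, R4 ✓.
Only rule 2 fails.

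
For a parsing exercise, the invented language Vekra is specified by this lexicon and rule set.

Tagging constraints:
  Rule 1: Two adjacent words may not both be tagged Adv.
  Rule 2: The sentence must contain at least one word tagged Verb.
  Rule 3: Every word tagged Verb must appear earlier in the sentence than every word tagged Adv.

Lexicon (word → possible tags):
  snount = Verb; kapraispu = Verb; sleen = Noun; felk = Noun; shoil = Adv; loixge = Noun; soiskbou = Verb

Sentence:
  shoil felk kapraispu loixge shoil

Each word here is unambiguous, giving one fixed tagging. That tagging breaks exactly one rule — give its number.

3

Fixed tagging: Adv Noun Verb Noun Adv.
Rule check: R1 ok, R2 ok, R3 fails.
Only rule 3 fails.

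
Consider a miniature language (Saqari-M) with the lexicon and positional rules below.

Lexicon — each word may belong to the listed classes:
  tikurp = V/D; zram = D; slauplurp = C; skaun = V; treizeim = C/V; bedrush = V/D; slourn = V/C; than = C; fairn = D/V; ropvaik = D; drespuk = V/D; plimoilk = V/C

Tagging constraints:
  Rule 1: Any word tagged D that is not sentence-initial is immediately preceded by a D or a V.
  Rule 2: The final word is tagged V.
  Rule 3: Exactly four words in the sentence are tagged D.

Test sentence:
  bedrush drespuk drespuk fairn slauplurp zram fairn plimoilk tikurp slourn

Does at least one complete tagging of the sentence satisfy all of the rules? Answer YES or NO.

NO

Candidates per position — 1:bedrush {V,D}; 2:drespuk {V,D}; 3:drespuk {V,D}; 4:fairn {D,V}; 5:slauplurp {C}; 6:zram {D}; 7:fairn {D,V}; 8:plimoilk {V,C}; 9:tikurp {V,D}; 10:slourn {V,C}.
Rule 1 cannot be satisfied by any choice of tags from the lexicon.
So there is no consistent tagging.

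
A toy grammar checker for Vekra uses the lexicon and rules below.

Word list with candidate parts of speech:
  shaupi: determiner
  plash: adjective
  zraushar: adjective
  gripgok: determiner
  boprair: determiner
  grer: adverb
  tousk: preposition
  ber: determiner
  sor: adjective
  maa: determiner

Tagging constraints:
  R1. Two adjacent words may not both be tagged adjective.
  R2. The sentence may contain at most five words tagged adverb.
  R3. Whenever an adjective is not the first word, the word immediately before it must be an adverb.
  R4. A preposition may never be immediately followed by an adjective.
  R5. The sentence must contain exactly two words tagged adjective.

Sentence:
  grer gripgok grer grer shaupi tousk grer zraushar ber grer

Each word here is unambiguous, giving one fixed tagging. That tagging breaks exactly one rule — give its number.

5

Fixed tagging: adverb determiner adverb adverb determiner preposition adverb adjective determiner adverb.
Applying the rules: R1 pass, R2 pass, R3 pass, R4 pass, R5 fail.
Only rule 5 fails.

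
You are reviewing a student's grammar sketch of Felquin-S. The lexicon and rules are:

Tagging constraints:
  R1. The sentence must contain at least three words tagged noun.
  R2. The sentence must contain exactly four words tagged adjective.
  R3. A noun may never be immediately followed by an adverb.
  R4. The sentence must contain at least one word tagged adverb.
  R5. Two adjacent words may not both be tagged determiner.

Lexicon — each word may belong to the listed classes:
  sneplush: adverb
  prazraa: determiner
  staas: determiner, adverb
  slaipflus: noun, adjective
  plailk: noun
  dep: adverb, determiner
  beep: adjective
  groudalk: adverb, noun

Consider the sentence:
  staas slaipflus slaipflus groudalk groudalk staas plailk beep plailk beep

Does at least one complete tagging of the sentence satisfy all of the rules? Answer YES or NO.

YES

Candidates per position — 1:staas {determiner,adverb}; 2:slaipflus {noun,adjective}; 3:slaipflus {noun,adjective}; 4:groudalk {adverb,noun}; 5:groudalk {adverb,noun}; 6:staas {determiner,adverb}; 7:plailk {noun}; 8:beep {adjective}; 9:plailk {noun}; 10:beep {adjective}.
One satisfying assignment: determiner adjective adjective adverb noun determiner noun adjective noun adjective.
Check: rule 1 holds; rule 2 holds; rule 3 holds; rule 4 holds; rule 5 holds.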